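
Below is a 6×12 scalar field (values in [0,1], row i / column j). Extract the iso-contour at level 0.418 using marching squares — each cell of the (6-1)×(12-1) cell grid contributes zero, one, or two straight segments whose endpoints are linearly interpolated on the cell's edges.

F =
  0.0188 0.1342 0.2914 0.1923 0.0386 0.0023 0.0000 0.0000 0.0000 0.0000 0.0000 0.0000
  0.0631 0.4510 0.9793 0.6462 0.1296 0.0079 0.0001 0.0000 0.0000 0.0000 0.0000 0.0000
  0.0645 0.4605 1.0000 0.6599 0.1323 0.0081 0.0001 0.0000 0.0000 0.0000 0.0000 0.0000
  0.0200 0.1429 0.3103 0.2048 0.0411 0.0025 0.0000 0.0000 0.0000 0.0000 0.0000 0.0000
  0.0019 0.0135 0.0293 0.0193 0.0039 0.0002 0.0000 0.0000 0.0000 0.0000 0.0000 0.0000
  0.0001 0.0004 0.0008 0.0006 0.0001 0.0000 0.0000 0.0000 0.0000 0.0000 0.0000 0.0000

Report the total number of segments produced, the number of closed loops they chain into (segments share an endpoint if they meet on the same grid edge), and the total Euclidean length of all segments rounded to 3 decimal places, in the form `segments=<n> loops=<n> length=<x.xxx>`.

segments=10 loops=1 length=8.227

cell (0,0): code 0100 → (0.896,1.000)–(1.000,0.915)
cell (0,1): code 1100 → (0.184,2.000)–(0.896,1.000)
cell (0,2): code 1100 → (0.497,3.000)–(0.184,2.000)
cell (0,3): code 1000 → (1.000,3.442)–(0.497,3.000)
cell (1,0): code 0110 → (1.000,0.915)–(2.000,0.893)
cell (1,3): code 1001 → (2.000,3.458)–(1.000,3.442)
cell (2,0): code 0010 → (2.000,0.893)–(2.134,1.000)
cell (2,1): code 0011 → (2.134,1.000)–(2.844,2.000)
cell (2,2): code 0011 → (2.844,2.000)–(2.532,3.000)
cell (2,3): code 0001 → (2.532,3.000)–(2.000,3.458)
total: 10 segments, chained into 1 closed loop(s), length Σ = 8.227048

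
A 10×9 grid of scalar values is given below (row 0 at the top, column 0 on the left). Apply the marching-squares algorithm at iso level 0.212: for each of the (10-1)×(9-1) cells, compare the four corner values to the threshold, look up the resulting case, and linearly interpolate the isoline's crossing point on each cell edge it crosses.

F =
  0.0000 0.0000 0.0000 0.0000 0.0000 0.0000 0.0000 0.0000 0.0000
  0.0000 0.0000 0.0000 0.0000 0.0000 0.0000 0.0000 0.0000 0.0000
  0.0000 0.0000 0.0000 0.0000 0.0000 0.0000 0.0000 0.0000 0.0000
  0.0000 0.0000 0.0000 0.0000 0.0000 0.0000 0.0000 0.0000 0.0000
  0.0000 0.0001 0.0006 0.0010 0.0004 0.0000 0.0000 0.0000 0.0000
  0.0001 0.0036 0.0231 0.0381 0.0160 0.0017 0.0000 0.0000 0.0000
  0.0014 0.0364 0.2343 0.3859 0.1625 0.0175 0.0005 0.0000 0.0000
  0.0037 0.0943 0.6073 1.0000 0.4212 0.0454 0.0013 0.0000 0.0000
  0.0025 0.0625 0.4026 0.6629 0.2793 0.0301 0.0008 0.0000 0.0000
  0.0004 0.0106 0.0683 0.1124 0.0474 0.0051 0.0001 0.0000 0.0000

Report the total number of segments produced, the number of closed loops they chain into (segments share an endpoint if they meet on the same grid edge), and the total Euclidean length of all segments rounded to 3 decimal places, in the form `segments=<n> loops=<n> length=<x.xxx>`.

cell (5,1): code 0100 → (5.894,2.000)–(6.000,1.887)
cell (5,2): code 1100 → (5.500,3.000)–(5.894,2.000)
cell (5,3): code 1000 → (6.000,3.778)–(5.500,3.000)
cell (6,1): code 0110 → (6.000,1.887)–(7.000,1.229)
cell (6,3): code 1101 → (6.191,4.000)–(6.000,3.778)
cell (6,4): code 1000 → (7.000,4.557)–(6.191,4.000)
cell (7,1): code 0110 → (7.000,1.229)–(8.000,1.440)
cell (7,4): code 1001 → (8.000,4.270)–(7.000,4.557)
cell (8,1): code 0010 → (8.000,1.440)–(8.570,2.000)
cell (8,2): code 0011 → (8.570,2.000)–(8.819,3.000)
cell (8,3): code 0011 → (8.819,3.000)–(8.290,4.000)
cell (8,4): code 0001 → (8.290,4.000)–(8.000,4.270)
total: 12 segments, chained into 1 closed loop(s), length Σ = 10.045818

segments=12 loops=1 length=10.046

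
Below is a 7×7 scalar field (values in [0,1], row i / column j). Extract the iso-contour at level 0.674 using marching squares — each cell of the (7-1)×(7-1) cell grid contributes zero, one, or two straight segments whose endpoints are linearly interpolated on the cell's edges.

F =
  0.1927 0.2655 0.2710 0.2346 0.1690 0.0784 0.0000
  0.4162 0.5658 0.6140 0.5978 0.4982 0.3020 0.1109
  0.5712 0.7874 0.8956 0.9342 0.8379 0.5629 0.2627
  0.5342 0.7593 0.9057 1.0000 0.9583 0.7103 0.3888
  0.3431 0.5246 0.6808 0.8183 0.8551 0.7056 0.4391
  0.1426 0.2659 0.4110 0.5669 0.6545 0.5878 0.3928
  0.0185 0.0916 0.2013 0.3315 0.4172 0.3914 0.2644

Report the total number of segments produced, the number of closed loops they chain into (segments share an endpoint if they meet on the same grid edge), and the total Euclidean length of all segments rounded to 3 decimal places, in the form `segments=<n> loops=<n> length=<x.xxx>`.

cell (1,0): code 0100 → (1.488,1.000)–(2.000,0.475)
cell (1,1): code 1100 → (1.213,2.000)–(1.488,1.000)
cell (1,2): code 1100 → (1.227,3.000)–(1.213,2.000)
cell (1,3): code 1100 → (1.518,4.000)–(1.227,3.000)
cell (1,4): code 1000 → (2.000,4.596)–(1.518,4.000)
cell (2,0): code 0110 → (2.000,0.475)–(3.000,0.621)
cell (2,4): code 1101 → (2.754,5.000)–(2.000,4.596)
cell (2,5): code 1000 → (3.000,5.113)–(2.754,5.000)
cell (3,0): code 0010 → (3.000,0.621)–(3.363,1.000)
cell (3,1): code 0111 → (3.363,1.000)–(4.000,1.956)
cell (3,5): code 1001 → (4.000,5.119)–(3.000,5.113)
cell (4,1): code 0010 → (4.000,1.956)–(4.025,2.000)
cell (4,2): code 0011 → (4.025,2.000)–(4.574,3.000)
cell (4,3): code 0011 → (4.574,3.000)–(4.903,4.000)
cell (4,4): code 0011 → (4.903,4.000)–(4.268,5.000)
cell (4,5): code 0001 → (4.268,5.000)–(4.000,5.119)
total: 16 segments, chained into 1 closed loop(s), length Σ = 13.110272

segments=16 loops=1 length=13.110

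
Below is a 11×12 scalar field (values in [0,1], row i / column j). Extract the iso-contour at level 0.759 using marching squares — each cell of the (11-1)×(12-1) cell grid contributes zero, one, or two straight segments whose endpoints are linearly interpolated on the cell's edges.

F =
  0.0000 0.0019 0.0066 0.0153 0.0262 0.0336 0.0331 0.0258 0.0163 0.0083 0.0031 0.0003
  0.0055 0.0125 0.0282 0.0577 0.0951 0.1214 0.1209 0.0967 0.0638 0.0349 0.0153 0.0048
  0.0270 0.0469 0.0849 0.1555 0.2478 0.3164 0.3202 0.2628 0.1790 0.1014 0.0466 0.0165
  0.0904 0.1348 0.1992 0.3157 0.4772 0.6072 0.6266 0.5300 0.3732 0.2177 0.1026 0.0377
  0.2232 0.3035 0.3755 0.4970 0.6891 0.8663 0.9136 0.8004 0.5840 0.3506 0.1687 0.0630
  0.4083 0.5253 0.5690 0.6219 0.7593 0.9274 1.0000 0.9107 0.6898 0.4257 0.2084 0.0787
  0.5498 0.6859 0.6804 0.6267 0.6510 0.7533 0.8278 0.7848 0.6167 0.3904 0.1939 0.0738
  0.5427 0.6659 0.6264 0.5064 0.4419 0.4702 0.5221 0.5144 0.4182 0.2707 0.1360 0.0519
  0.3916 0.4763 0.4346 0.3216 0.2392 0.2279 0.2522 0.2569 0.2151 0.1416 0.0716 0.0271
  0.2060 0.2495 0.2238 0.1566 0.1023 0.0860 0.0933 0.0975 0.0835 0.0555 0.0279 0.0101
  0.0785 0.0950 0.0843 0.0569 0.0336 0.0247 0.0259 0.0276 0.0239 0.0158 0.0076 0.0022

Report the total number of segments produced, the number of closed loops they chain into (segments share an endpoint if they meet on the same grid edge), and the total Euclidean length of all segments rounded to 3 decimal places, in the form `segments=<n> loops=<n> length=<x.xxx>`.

segments=14 loops=1 length=9.999

cell (3,4): code 0100 → (3.586,5.000)–(4.000,4.394)
cell (3,5): code 1100 → (3.461,6.000)–(3.586,5.000)
cell (3,6): code 1100 → (3.847,7.000)–(3.461,6.000)
cell (3,7): code 1000 → (4.000,7.191)–(3.847,7.000)
cell (4,3): code 0100 → (4.996,4.000)–(5.000,3.998)
cell (4,4): code 1110 → (4.000,4.394)–(4.996,4.000)
cell (4,7): code 1001 → (5.000,7.687)–(4.000,7.191)
cell (5,3): code 0010 → (5.000,3.998)–(5.003,4.000)
cell (5,4): code 0011 → (5.003,4.000)–(5.967,5.000)
cell (5,5): code 0111 → (5.967,5.000)–(6.000,5.077)
cell (5,7): code 1001 → (6.000,7.153)–(5.000,7.687)
cell (6,5): code 0010 → (6.000,5.077)–(6.225,6.000)
cell (6,6): code 0011 → (6.225,6.000)–(6.095,7.000)
cell (6,7): code 0001 → (6.095,7.000)–(6.000,7.153)
total: 14 segments, chained into 1 closed loop(s), length Σ = 9.998912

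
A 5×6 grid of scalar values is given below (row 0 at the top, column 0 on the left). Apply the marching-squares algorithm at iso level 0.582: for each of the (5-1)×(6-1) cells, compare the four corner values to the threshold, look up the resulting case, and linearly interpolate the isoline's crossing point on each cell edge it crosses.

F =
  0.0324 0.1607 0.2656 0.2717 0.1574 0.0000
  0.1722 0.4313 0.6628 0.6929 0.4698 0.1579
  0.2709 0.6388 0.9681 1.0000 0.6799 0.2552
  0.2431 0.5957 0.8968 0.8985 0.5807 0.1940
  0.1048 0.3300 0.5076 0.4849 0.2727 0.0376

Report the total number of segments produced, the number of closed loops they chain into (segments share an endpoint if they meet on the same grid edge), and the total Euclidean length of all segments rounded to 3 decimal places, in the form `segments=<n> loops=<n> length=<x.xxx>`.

cell (0,1): code 0100 → (0.797,2.000)–(1.000,1.651)
cell (0,2): code 1100 → (0.737,3.000)–(0.797,2.000)
cell (0,3): code 1000 → (1.000,3.497)–(0.737,3.000)
cell (1,0): code 0100 → (1.726,1.000)–(2.000,0.846)
cell (1,1): code 1110 → (1.000,1.651)–(1.726,1.000)
cell (1,3): code 1101 → (1.534,4.000)–(1.000,3.497)
cell (1,4): code 1000 → (2.000,4.231)–(1.534,4.000)
cell (2,0): code 0110 → (2.000,0.846)–(3.000,0.961)
cell (2,3): code 1011 → (3.000,3.996)–(2.987,4.000)
cell (2,4): code 0001 → (2.987,4.000)–(2.000,4.231)
cell (3,0): code 0010 → (3.000,0.961)–(3.052,1.000)
cell (3,1): code 0011 → (3.052,1.000)–(3.809,2.000)
cell (3,2): code 0011 → (3.809,2.000)–(3.765,3.000)
cell (3,3): code 0001 → (3.765,3.000)–(3.000,3.996)
total: 14 segments, chained into 1 closed loop(s), length Σ = 10.120979

segments=14 loops=1 length=10.121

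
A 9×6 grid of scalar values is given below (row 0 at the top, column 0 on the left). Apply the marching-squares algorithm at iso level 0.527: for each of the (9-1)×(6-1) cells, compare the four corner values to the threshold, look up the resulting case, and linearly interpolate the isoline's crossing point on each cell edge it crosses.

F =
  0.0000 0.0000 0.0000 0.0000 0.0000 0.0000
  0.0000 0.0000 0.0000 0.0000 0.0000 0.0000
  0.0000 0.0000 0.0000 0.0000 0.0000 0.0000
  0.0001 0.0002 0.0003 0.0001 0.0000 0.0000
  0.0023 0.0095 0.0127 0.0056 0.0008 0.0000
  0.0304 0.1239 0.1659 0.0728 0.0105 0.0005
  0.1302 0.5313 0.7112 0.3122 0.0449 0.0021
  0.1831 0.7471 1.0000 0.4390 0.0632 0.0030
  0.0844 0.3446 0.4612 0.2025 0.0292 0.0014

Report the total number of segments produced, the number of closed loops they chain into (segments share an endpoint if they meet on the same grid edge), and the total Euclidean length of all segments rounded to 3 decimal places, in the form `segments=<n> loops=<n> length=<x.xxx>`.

segments=8 loops=1 length=6.722

cell (5,0): code 0100 → (5.989,1.000)–(6.000,0.989)
cell (5,1): code 1100 → (5.662,2.000)–(5.989,1.000)
cell (5,2): code 1000 → (6.000,2.462)–(5.662,2.000)
cell (6,0): code 0110 → (6.000,0.989)–(7.000,0.610)
cell (6,2): code 1001 → (7.000,2.843)–(6.000,2.462)
cell (7,0): code 0010 → (7.000,0.610)–(7.547,1.000)
cell (7,1): code 0011 → (7.547,1.000)–(7.878,2.000)
cell (7,2): code 0001 → (7.878,2.000)–(7.000,2.843)
total: 8 segments, chained into 1 closed loop(s), length Σ = 6.721522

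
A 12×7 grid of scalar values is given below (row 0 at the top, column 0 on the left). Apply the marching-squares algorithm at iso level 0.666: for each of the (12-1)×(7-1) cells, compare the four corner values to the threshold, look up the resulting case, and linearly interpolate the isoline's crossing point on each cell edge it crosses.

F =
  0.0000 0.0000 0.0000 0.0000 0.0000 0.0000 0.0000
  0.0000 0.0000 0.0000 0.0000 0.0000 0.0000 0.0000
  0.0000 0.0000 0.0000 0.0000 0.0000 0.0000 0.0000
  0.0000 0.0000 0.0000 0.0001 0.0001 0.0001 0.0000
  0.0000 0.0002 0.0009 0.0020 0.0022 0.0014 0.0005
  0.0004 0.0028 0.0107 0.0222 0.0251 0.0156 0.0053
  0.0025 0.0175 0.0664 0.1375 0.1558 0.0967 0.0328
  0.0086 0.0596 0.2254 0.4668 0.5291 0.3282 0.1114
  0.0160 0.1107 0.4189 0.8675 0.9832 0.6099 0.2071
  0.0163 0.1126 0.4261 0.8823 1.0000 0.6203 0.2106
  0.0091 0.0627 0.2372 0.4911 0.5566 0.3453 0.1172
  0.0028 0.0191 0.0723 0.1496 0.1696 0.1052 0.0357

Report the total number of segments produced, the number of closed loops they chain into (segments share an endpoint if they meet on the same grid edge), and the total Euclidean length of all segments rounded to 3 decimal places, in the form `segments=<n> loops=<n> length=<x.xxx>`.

segments=8 loops=1 length=7.700

cell (7,2): code 0100 → (7.497,3.000)–(8.000,2.551)
cell (7,3): code 1100 → (7.301,4.000)–(7.497,3.000)
cell (7,4): code 1000 → (8.000,4.850)–(7.301,4.000)
cell (8,2): code 0110 → (8.000,2.551)–(9.000,2.526)
cell (8,4): code 1001 → (9.000,4.880)–(8.000,4.850)
cell (9,2): code 0010 → (9.000,2.526)–(9.553,3.000)
cell (9,3): code 0011 → (9.553,3.000)–(9.753,4.000)
cell (9,4): code 0001 → (9.753,4.000)–(9.000,4.880)
total: 8 segments, chained into 1 closed loop(s), length Σ = 7.700304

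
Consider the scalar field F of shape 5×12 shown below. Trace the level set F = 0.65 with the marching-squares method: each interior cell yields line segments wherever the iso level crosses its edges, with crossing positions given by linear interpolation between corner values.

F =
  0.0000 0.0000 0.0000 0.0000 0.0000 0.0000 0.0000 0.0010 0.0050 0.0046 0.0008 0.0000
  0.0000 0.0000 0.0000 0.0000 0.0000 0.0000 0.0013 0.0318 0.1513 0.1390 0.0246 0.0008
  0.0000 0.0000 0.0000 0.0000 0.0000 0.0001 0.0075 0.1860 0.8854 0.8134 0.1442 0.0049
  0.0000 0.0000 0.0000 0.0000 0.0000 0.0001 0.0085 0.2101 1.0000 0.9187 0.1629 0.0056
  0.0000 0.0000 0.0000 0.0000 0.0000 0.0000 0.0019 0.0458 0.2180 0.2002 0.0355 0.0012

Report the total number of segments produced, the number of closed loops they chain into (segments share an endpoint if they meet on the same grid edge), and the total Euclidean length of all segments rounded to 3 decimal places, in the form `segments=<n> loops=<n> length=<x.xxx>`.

segments=8 loops=1 length=5.972

cell (1,7): code 0100 → (1.679,8.000)–(2.000,7.663)
cell (1,8): code 1100 → (1.758,9.000)–(1.679,8.000)
cell (1,9): code 1000 → (2.000,9.244)–(1.758,9.000)
cell (2,7): code 0110 → (2.000,7.663)–(3.000,7.557)
cell (2,9): code 1001 → (3.000,9.356)–(2.000,9.244)
cell (3,7): code 0010 → (3.000,7.557)–(3.448,8.000)
cell (3,8): code 0011 → (3.448,8.000)–(3.374,9.000)
cell (3,9): code 0001 → (3.374,9.000)–(3.000,9.356)
total: 8 segments, chained into 1 closed loop(s), length Σ = 5.972261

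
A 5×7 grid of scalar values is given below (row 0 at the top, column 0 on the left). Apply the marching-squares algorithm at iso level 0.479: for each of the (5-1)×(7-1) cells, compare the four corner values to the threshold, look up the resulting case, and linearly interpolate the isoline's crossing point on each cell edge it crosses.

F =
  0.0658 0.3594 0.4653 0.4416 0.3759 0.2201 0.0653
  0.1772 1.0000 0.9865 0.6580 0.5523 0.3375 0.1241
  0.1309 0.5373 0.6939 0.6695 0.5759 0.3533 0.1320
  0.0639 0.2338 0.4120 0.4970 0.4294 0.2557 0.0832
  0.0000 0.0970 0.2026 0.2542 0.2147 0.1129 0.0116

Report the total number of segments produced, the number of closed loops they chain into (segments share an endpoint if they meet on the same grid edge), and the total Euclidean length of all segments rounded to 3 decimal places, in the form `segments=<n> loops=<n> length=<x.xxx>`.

cell (0,0): code 0100 → (0.187,1.000)–(1.000,0.367)
cell (0,1): code 1100 → (0.026,2.000)–(0.187,1.000)
cell (0,2): code 1100 → (0.173,3.000)–(0.026,2.000)
cell (0,3): code 1100 → (0.584,4.000)–(0.173,3.000)
cell (0,4): code 1000 → (1.000,4.341)–(0.584,4.000)
cell (1,0): code 0110 → (1.000,0.367)–(2.000,0.857)
cell (1,4): code 1001 → (2.000,4.435)–(1.000,4.341)
cell (2,0): code 0010 → (2.000,0.857)–(2.192,1.000)
cell (2,1): code 0011 → (2.192,1.000)–(2.762,2.000)
cell (2,2): code 0111 → (2.762,2.000)–(3.000,2.788)
cell (2,3): code 1011 → (3.000,3.266)–(2.661,4.000)
cell (2,4): code 0001 → (2.661,4.000)–(2.000,4.435)
cell (3,2): code 0010 → (3.000,2.788)–(3.074,3.000)
cell (3,3): code 0001 → (3.074,3.000)–(3.000,3.266)
total: 14 segments, chained into 1 closed loop(s), length Σ = 11.106064

segments=14 loops=1 length=11.106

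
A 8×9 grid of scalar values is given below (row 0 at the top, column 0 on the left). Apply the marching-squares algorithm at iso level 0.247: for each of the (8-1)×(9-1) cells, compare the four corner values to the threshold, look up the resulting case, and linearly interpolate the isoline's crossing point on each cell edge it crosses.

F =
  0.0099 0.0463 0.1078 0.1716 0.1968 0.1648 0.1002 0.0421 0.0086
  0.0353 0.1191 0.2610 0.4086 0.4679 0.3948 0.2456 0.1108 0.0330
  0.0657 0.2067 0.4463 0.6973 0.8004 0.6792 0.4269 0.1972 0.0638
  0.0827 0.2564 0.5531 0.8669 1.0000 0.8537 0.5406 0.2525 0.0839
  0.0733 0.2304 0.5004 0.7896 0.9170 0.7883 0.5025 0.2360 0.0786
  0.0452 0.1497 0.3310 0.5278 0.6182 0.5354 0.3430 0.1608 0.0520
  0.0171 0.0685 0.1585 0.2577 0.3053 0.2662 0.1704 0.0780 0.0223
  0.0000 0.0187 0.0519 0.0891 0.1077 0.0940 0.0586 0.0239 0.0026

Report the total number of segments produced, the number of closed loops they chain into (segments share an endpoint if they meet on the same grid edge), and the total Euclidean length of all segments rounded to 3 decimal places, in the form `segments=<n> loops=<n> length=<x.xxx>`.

cell (0,1): code 0100 → (0.909,2.000)–(1.000,1.901)
cell (0,2): code 1100 → (0.318,3.000)–(0.909,2.000)
cell (0,3): code 1100 → (0.185,4.000)–(0.318,3.000)
cell (0,4): code 1100 → (0.357,5.000)–(0.185,4.000)
cell (0,5): code 1000 → (1.000,5.991)–(0.357,5.000)
cell (1,1): code 0110 → (1.000,1.901)–(2.000,1.168)
cell (1,5): code 1101 → (1.008,6.000)–(1.000,5.991)
cell (1,6): code 1000 → (2.000,6.783)–(1.008,6.000)
cell (2,0): code 0100 → (2.811,1.000)–(3.000,0.946)
cell (2,1): code 1110 → (2.000,1.168)–(2.811,1.000)
cell (2,6): code 1101 → (2.901,7.000)–(2.000,6.783)
cell (2,7): code 1000 → (3.000,7.033)–(2.901,7.000)
cell (3,0): code 0010 → (3.000,0.946)–(3.362,1.000)
cell (3,1): code 0111 → (3.362,1.000)–(4.000,1.061)
cell (3,6): code 1011 → (4.000,6.959)–(3.333,7.000)
cell (3,7): code 0001 → (3.333,7.000)–(3.000,7.033)
cell (4,1): code 0110 → (4.000,1.061)–(5.000,1.537)
cell (4,6): code 1001 → (5.000,6.527)–(4.000,6.959)
cell (5,1): code 0010 → (5.000,1.537)–(5.487,2.000)
cell (5,2): code 0111 → (5.487,2.000)–(6.000,2.892)
cell (5,5): code 1011 → (6.000,5.200)–(5.556,6.000)
cell (5,6): code 0001 → (5.556,6.000)–(5.000,6.527)
cell (6,2): code 0010 → (6.000,2.892)–(6.063,3.000)
cell (6,3): code 0011 → (6.063,3.000)–(6.295,4.000)
cell (6,4): code 0011 → (6.295,4.000)–(6.111,5.000)
cell (6,5): code 0001 → (6.111,5.000)–(6.000,5.200)
total: 26 segments, chained into 1 closed loop(s), length Σ = 19.057997

segments=26 loops=1 length=19.058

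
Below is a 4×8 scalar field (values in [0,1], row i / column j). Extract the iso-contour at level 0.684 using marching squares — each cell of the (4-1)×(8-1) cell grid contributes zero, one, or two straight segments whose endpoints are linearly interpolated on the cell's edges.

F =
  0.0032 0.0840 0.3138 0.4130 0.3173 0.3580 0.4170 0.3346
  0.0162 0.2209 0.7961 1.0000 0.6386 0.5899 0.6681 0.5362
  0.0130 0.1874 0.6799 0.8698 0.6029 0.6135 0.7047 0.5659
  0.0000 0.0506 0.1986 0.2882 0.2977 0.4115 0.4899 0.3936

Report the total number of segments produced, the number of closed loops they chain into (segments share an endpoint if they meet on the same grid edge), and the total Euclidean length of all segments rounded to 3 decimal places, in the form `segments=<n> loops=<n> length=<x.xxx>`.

cell (0,1): code 0100 → (0.768,2.000)–(1.000,1.805)
cell (0,2): code 1100 → (0.462,3.000)–(0.768,2.000)
cell (0,3): code 1000 → (1.000,3.874)–(0.462,3.000)
cell (1,1): code 0010 → (1.000,1.805)–(1.965,2.000)
cell (1,2): code 0111 → (1.965,2.000)–(2.000,2.022)
cell (1,3): code 1001 → (2.000,3.696)–(1.000,3.874)
cell (1,5): code 0100 → (1.434,6.000)–(2.000,5.773)
cell (1,6): code 1000 → (2.000,6.149)–(1.434,6.000)
cell (2,2): code 0010 → (2.000,2.022)–(2.319,3.000)
cell (2,3): code 0001 → (2.319,3.000)–(2.000,3.696)
cell (2,5): code 0010 → (2.000,5.773)–(2.096,6.000)
cell (2,6): code 0001 → (2.096,6.000)–(2.000,6.149)
total: 12 segments, chained into 2 closed loop(s), length Σ = 7.830861

segments=12 loops=2 length=7.831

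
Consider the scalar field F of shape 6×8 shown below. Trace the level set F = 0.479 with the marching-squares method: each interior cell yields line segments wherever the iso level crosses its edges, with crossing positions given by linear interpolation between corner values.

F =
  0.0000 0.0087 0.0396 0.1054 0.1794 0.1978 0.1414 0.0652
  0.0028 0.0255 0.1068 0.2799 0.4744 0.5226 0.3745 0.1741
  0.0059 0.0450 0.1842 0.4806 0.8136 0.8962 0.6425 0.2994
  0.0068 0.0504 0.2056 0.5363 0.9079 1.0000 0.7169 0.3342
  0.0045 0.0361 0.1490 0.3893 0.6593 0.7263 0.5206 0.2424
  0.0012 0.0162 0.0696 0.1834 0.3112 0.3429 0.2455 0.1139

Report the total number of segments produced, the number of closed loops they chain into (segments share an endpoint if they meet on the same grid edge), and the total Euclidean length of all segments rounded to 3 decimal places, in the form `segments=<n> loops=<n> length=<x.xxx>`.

segments=16 loops=1 length=11.756

cell (0,4): code 0100 → (0.866,5.000)–(1.000,4.095)
cell (0,5): code 1000 → (1.000,5.294)–(0.866,5.000)
cell (1,2): code 0100 → (1.992,3.000)–(2.000,2.995)
cell (1,3): code 1100 → (1.014,4.000)–(1.992,3.000)
cell (1,4): code 1110 → (1.000,4.095)–(1.014,4.000)
cell (1,5): code 1101 → (1.390,6.000)–(1.000,5.294)
cell (1,6): code 1000 → (2.000,6.477)–(1.390,6.000)
cell (2,2): code 0110 → (2.000,2.995)–(3.000,2.827)
cell (2,6): code 1001 → (3.000,6.622)–(2.000,6.477)
cell (3,2): code 0010 → (3.000,2.827)–(3.390,3.000)
cell (3,3): code 0111 → (3.390,3.000)–(4.000,3.332)
cell (3,6): code 1001 → (4.000,6.150)–(3.000,6.622)
cell (4,3): code 0010 → (4.000,3.332)–(4.518,4.000)
cell (4,4): code 0011 → (4.518,4.000)–(4.645,5.000)
cell (4,5): code 0011 → (4.645,5.000)–(4.151,6.000)
cell (4,6): code 0001 → (4.151,6.000)–(4.000,6.150)
total: 16 segments, chained into 1 closed loop(s), length Σ = 11.756169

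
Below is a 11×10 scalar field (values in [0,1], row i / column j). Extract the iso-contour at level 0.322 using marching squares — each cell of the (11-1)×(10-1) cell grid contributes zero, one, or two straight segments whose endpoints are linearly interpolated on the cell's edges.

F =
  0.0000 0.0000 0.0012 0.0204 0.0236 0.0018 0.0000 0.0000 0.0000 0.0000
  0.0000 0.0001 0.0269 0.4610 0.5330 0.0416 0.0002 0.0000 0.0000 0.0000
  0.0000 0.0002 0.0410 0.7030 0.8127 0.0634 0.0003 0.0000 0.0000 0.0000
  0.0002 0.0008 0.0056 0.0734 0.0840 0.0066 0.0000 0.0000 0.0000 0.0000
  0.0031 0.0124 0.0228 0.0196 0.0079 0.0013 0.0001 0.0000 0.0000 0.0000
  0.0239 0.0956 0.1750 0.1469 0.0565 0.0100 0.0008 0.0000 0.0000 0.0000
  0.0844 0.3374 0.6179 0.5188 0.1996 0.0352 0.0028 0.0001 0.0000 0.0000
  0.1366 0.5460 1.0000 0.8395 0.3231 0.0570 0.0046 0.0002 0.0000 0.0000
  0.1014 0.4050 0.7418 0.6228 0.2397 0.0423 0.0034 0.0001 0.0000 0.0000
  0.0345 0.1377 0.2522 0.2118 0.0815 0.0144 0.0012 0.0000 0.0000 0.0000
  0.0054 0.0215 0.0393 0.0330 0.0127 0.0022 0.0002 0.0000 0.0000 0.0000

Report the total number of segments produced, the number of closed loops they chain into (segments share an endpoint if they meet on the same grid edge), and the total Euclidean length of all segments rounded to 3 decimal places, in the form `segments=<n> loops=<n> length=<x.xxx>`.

segments=22 loops=2 length=17.843

cell (0,2): code 0100 → (0.685,3.000)–(1.000,2.680)
cell (0,3): code 1100 → (0.586,4.000)–(0.685,3.000)
cell (0,4): code 1000 → (1.000,4.429)–(0.586,4.000)
cell (1,2): code 0110 → (1.000,2.680)–(2.000,2.424)
cell (1,4): code 1001 → (2.000,4.655)–(1.000,4.429)
cell (2,2): code 0010 → (2.000,2.424)–(2.605,3.000)
cell (2,3): code 0011 → (2.605,3.000)–(2.673,4.000)
cell (2,4): code 0001 → (2.673,4.000)–(2.000,4.655)
cell (5,0): code 0100 → (5.936,1.000)–(6.000,0.939)
cell (5,1): code 1100 → (5.332,2.000)–(5.936,1.000)
cell (5,2): code 1100 → (5.471,3.000)–(5.332,2.000)
cell (5,3): code 1000 → (6.000,3.617)–(5.471,3.000)
cell (6,0): code 0110 → (6.000,0.939)–(7.000,0.453)
cell (6,3): code 1101 → (6.991,4.000)–(6.000,3.617)
cell (6,4): code 1000 → (7.000,4.004)–(6.991,4.000)
cell (7,0): code 0110 → (7.000,0.453)–(8.000,0.727)
cell (7,3): code 1011 → (8.000,3.785)–(7.013,4.000)
cell (7,4): code 0001 → (7.013,4.000)–(7.000,4.004)
cell (8,0): code 0010 → (8.000,0.727)–(8.311,1.000)
cell (8,1): code 0011 → (8.311,1.000)–(8.857,2.000)
cell (8,2): code 0011 → (8.857,2.000)–(8.732,3.000)
cell (8,3): code 0001 → (8.732,3.000)–(8.000,3.785)
total: 22 segments, chained into 2 closed loop(s), length Σ = 17.843344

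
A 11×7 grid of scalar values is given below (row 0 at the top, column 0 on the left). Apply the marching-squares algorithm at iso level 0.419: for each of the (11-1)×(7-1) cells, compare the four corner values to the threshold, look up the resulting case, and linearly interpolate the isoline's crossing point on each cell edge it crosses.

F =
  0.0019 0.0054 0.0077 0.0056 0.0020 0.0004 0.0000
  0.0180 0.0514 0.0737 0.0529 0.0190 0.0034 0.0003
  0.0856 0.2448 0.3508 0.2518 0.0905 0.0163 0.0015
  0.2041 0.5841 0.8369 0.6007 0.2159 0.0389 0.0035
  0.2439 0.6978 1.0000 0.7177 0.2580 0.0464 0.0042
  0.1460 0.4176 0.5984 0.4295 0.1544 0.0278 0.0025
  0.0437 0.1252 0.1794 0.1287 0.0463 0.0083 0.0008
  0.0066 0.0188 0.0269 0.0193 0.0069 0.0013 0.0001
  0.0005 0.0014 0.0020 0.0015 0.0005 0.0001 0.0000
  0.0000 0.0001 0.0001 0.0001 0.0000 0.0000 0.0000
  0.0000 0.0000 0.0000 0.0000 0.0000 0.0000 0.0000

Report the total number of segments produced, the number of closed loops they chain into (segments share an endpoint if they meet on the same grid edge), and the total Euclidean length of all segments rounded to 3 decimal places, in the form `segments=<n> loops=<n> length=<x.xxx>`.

segments=12 loops=1 length=10.068

cell (2,0): code 0100 → (2.513,1.000)–(3.000,0.566)
cell (2,1): code 1100 → (2.140,2.000)–(2.513,1.000)
cell (2,2): code 1100 → (2.479,3.000)–(2.140,2.000)
cell (2,3): code 1000 → (3.000,3.472)–(2.479,3.000)
cell (3,0): code 0110 → (3.000,0.566)–(4.000,0.386)
cell (3,3): code 1001 → (4.000,3.650)–(3.000,3.472)
cell (4,0): code 0010 → (4.000,0.386)–(4.995,1.000)
cell (4,1): code 0111 → (4.995,1.000)–(5.000,1.008)
cell (4,3): code 1001 → (5.000,3.038)–(4.000,3.650)
cell (5,1): code 0010 → (5.000,1.008)–(5.428,2.000)
cell (5,2): code 0011 → (5.428,2.000)–(5.035,3.000)
cell (5,3): code 0001 → (5.035,3.000)–(5.000,3.038)
total: 12 segments, chained into 1 closed loop(s), length Σ = 10.067895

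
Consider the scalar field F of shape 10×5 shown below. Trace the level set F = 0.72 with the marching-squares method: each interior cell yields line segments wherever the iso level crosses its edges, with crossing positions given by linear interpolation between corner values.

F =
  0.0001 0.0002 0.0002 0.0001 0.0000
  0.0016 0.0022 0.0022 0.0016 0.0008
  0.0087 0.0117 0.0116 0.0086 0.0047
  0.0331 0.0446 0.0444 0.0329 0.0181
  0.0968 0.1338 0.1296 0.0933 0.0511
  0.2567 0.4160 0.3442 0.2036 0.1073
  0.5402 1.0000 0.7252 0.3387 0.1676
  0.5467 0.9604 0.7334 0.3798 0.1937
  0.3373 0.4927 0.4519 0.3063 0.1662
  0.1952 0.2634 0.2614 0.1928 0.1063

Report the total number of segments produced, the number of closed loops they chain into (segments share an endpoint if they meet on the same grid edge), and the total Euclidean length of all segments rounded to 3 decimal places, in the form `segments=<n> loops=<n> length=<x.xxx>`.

cell (5,0): code 0100 → (5.521,1.000)–(6.000,0.391)
cell (5,1): code 1100 → (5.986,2.000)–(5.521,1.000)
cell (5,2): code 1000 → (6.000,2.013)–(5.986,2.000)
cell (6,0): code 0110 → (6.000,0.391)–(7.000,0.419)
cell (6,2): code 1001 → (7.000,2.038)–(6.000,2.013)
cell (7,0): code 0010 → (7.000,0.419)–(7.514,1.000)
cell (7,1): code 0011 → (7.514,1.000)–(7.048,2.000)
cell (7,2): code 0001 → (7.048,2.000)–(7.000,2.038)
total: 8 segments, chained into 1 closed loop(s), length Σ = 5.838138

segments=8 loops=1 length=5.838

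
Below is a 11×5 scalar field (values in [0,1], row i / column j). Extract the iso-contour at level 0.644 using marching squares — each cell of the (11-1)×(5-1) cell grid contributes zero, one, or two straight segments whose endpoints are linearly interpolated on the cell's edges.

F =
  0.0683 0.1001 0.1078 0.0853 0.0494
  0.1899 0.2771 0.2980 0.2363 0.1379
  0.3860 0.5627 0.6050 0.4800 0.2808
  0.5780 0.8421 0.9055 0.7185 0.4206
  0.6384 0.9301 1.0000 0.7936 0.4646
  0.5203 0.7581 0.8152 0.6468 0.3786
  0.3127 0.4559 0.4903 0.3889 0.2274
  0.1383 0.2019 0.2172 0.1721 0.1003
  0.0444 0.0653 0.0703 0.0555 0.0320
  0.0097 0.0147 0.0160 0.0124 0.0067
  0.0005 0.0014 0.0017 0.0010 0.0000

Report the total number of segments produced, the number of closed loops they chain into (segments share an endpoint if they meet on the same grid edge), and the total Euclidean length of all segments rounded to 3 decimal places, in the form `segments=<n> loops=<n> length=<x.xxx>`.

segments=12 loops=1 length=10.612

cell (2,0): code 0100 → (2.291,1.000)–(3.000,0.250)
cell (2,1): code 1100 → (2.130,2.000)–(2.291,1.000)
cell (2,2): code 1100 → (2.688,3.000)–(2.130,2.000)
cell (2,3): code 1000 → (3.000,3.250)–(2.688,3.000)
cell (3,0): code 0110 → (3.000,0.250)–(4.000,0.019)
cell (3,3): code 1001 → (4.000,3.455)–(3.000,3.250)
cell (4,0): code 0110 → (4.000,0.019)–(5.000,0.520)
cell (4,3): code 1001 → (5.000,3.010)–(4.000,3.455)
cell (5,0): code 0010 → (5.000,0.520)–(5.378,1.000)
cell (5,1): code 0011 → (5.378,1.000)–(5.527,2.000)
cell (5,2): code 0011 → (5.527,2.000)–(5.011,3.000)
cell (5,3): code 0001 → (5.011,3.000)–(5.000,3.010)
total: 12 segments, chained into 1 closed loop(s), length Σ = 10.612024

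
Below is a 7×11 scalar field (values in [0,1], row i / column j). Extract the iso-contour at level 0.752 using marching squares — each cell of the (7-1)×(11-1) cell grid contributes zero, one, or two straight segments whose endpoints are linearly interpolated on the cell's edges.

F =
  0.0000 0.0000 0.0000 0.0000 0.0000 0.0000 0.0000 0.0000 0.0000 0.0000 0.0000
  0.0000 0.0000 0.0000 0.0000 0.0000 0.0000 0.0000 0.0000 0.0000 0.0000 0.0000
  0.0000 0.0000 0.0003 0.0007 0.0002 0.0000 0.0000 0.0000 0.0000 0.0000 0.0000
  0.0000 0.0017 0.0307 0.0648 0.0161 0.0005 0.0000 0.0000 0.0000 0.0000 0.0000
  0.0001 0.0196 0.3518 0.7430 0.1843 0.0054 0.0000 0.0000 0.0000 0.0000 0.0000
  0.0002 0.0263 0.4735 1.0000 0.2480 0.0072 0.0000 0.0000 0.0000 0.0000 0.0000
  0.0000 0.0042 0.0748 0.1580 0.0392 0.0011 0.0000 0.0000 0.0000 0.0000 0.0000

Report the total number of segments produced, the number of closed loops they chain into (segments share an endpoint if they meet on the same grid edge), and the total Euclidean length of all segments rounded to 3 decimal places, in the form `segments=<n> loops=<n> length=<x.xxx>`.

segments=4 loops=1 length=3.091

cell (4,2): code 0100 → (4.035,3.000)–(5.000,2.529)
cell (4,3): code 1000 → (5.000,3.330)–(4.035,3.000)
cell (5,2): code 0010 → (5.000,2.529)–(5.295,3.000)
cell (5,3): code 0001 → (5.295,3.000)–(5.000,3.330)
total: 4 segments, chained into 1 closed loop(s), length Σ = 3.091293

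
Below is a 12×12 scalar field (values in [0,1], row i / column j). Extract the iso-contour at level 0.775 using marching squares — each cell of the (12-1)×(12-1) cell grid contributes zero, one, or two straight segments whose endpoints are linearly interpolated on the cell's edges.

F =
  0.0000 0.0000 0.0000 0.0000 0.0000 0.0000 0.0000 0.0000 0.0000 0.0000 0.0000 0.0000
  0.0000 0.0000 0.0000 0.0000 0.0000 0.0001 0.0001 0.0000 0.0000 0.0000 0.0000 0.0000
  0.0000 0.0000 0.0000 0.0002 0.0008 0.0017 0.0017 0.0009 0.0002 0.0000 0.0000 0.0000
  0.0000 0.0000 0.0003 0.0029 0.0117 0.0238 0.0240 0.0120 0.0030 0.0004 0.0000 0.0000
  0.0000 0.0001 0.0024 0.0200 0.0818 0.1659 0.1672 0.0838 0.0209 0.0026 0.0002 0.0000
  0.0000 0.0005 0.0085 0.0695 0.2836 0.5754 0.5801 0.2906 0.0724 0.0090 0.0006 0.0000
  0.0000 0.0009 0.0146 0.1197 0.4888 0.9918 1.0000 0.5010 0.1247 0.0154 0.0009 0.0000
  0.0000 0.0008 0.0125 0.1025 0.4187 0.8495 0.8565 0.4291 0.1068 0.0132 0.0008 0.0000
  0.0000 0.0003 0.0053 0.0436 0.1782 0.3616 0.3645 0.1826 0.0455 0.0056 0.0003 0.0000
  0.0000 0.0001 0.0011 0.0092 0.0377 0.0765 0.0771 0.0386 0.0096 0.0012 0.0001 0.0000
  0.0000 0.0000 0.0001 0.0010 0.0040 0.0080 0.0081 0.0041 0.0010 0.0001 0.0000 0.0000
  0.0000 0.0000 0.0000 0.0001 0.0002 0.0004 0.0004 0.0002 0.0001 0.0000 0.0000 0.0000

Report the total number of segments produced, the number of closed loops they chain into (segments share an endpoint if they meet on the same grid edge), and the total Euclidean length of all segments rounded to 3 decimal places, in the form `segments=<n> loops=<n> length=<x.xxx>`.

cell (5,4): code 0100 → (5.479,5.000)–(6.000,4.569)
cell (5,5): code 1100 → (5.464,6.000)–(5.479,5.000)
cell (5,6): code 1000 → (6.000,6.451)–(5.464,6.000)
cell (6,4): code 0110 → (6.000,4.569)–(7.000,4.827)
cell (6,6): code 1001 → (7.000,6.191)–(6.000,6.451)
cell (7,4): code 0010 → (7.000,4.827)–(7.153,5.000)
cell (7,5): code 0011 → (7.153,5.000)–(7.166,6.000)
cell (7,6): code 0001 → (7.166,6.000)–(7.000,6.191)
total: 8 segments, chained into 1 closed loop(s), length Σ = 5.925778

segments=8 loops=1 length=5.926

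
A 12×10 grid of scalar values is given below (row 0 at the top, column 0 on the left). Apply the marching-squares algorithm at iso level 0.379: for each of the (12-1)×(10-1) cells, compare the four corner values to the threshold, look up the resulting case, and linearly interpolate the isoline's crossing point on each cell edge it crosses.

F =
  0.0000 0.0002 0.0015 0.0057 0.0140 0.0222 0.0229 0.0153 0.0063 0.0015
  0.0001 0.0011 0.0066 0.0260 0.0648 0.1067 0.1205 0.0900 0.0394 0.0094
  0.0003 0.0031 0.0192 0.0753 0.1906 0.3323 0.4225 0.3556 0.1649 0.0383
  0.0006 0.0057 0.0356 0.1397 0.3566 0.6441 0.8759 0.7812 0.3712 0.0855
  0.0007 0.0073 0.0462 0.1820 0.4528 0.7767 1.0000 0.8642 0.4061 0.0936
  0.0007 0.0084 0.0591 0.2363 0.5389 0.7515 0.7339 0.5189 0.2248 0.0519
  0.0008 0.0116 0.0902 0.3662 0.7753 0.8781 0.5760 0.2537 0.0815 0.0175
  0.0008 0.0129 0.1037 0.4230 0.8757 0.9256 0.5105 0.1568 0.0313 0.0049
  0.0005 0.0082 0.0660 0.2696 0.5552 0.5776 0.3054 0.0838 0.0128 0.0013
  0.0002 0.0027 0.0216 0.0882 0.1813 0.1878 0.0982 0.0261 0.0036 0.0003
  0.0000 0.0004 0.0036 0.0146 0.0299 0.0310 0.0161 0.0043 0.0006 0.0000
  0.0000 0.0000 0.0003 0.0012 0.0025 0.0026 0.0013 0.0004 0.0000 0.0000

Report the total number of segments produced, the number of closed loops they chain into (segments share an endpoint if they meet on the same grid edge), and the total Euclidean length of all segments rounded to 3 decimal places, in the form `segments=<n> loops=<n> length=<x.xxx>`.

segments=26 loops=1 length=18.391

cell (1,5): code 0100 → (1.856,6.000)–(2.000,5.518)
cell (1,6): code 1000 → (2.000,6.650)–(1.856,6.000)
cell (2,4): code 0100 → (2.150,5.000)–(3.000,4.078)
cell (2,5): code 1110 → (2.000,5.518)–(2.150,5.000)
cell (2,6): code 1101 → (2.055,7.000)–(2.000,6.650)
cell (2,7): code 1000 → (3.000,7.981)–(2.055,7.000)
cell (3,3): code 0100 → (3.233,4.000)–(4.000,3.727)
cell (3,4): code 1110 → (3.000,4.078)–(3.233,4.000)
cell (3,7): code 1101 → (3.223,8.000)–(3.000,7.981)
cell (3,8): code 1000 → (4.000,8.087)–(3.223,8.000)
cell (4,3): code 0110 → (4.000,3.727)–(5.000,3.472)
cell (4,7): code 1011 → (5.000,7.476)–(4.149,8.000)
cell (4,8): code 0001 → (4.149,8.000)–(4.000,8.087)
cell (5,3): code 0110 → (5.000,3.472)–(6.000,3.031)
cell (5,6): code 1011 → (6.000,6.611)–(5.528,7.000)
cell (5,7): code 0001 → (5.528,7.000)–(5.000,7.476)
cell (6,2): code 0100 → (6.225,3.000)–(7.000,2.862)
cell (6,3): code 1110 → (6.000,3.031)–(6.225,3.000)
cell (6,6): code 1001 → (7.000,6.372)–(6.000,6.611)
cell (7,2): code 0010 → (7.000,2.862)–(7.287,3.000)
cell (7,3): code 0111 → (7.287,3.000)–(8.000,3.383)
cell (7,5): code 1011 → (8.000,5.730)–(7.641,6.000)
cell (7,6): code 0001 → (7.641,6.000)–(7.000,6.372)
cell (8,3): code 0010 → (8.000,3.383)–(8.471,4.000)
cell (8,4): code 0011 → (8.471,4.000)–(8.509,5.000)
cell (8,5): code 0001 → (8.509,5.000)–(8.000,5.730)
total: 26 segments, chained into 1 closed loop(s), length Σ = 18.390759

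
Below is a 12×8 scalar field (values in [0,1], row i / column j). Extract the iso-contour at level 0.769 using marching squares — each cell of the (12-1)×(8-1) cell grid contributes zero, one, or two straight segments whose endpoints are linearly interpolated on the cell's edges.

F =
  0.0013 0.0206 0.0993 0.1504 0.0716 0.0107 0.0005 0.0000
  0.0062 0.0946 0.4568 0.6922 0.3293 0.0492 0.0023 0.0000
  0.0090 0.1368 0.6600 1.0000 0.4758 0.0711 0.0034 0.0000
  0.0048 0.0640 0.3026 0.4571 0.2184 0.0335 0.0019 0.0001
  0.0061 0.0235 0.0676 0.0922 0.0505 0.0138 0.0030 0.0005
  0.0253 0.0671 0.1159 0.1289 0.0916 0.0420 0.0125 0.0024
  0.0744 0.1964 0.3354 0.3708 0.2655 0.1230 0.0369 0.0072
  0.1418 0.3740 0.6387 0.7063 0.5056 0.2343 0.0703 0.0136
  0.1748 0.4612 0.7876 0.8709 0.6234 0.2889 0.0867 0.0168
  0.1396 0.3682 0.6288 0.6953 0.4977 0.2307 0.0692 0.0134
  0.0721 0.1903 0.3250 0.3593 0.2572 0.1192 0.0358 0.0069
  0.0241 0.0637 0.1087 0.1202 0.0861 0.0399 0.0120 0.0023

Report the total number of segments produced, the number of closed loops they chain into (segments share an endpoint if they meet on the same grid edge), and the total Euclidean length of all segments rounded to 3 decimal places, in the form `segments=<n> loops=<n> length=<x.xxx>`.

segments=10 loops=2 length=7.237

cell (1,2): code 0100 → (1.250,3.000)–(2.000,2.321)
cell (1,3): code 1000 → (2.000,3.441)–(1.250,3.000)
cell (2,2): code 0010 → (2.000,2.321)–(2.425,3.000)
cell (2,3): code 0001 → (2.425,3.000)–(2.000,3.441)
cell (7,1): code 0100 → (7.875,2.000)–(8.000,1.943)
cell (7,2): code 1100 → (7.381,3.000)–(7.875,2.000)
cell (7,3): code 1000 → (8.000,3.412)–(7.381,3.000)
cell (8,1): code 0010 → (8.000,1.943)–(8.117,2.000)
cell (8,2): code 0011 → (8.117,2.000)–(8.580,3.000)
cell (8,3): code 0001 → (8.580,3.000)–(8.000,3.412)
total: 10 segments, chained into 2 closed loop(s), length Σ = 7.236899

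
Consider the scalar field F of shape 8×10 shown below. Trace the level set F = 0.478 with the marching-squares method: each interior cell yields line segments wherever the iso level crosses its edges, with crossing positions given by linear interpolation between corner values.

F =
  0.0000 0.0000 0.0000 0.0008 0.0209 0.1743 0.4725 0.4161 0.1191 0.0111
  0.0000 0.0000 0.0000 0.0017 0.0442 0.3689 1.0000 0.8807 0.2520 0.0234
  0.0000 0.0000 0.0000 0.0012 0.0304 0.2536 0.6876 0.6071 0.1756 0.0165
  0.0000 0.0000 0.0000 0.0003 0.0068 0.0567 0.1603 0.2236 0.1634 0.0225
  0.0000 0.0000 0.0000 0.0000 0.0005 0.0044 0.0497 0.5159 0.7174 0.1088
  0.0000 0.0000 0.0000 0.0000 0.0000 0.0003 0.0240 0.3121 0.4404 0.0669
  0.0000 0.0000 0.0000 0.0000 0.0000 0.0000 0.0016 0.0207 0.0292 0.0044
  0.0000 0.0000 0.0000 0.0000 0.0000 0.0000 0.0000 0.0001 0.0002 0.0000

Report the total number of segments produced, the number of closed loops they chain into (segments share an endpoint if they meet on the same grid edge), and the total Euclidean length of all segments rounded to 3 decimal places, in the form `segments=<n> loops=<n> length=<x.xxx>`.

cell (0,5): code 0100 → (0.010,6.000)–(1.000,5.173)
cell (0,6): code 1100 → (0.133,7.000)–(0.010,6.000)
cell (0,7): code 1000 → (1.000,7.641)–(0.133,7.000)
cell (1,5): code 0110 → (1.000,5.173)–(2.000,5.517)
cell (1,7): code 1001 → (2.000,7.299)–(1.000,7.641)
cell (2,5): code 0010 → (2.000,5.517)–(2.397,6.000)
cell (2,6): code 0011 → (2.397,6.000)–(2.337,7.000)
cell (2,7): code 0001 → (2.337,7.000)–(2.000,7.299)
cell (3,6): code 0100 → (3.870,7.000)–(4.000,6.919)
cell (3,7): code 1100 → (3.568,8.000)–(3.870,7.000)
cell (3,8): code 1000 → (4.000,8.393)–(3.568,8.000)
cell (4,6): code 0010 → (4.000,6.919)–(4.186,7.000)
cell (4,7): code 0011 → (4.186,7.000)–(4.864,8.000)
cell (4,8): code 0001 → (4.864,8.000)–(4.000,8.393)
total: 14 segments, chained into 2 closed loop(s), length Σ = 11.709942

segments=14 loops=2 length=11.710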